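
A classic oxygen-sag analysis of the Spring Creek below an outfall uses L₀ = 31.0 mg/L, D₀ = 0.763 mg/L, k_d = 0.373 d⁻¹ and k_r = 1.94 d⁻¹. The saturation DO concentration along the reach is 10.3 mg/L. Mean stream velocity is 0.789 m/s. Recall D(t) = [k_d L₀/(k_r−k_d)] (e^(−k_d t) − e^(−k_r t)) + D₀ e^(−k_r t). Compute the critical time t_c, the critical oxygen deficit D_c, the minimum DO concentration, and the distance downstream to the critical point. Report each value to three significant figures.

t_c ≈ 0.983 d; D_c ≈ 4.13 mg/L; min DO ≈ 6.17 mg/L; x_c ≈ 67.0 km

At the critical point dD/dt = 0, so k_d L₀ e^(−k_d t) = k_r D. Substituting D(t) from the Streeter–Phelps equation and solving for t gives
t_c = ln[(k_r/k_d)(1 − D₀(k_r−k_d)/(k_d L₀))] / (k_r−k_d).
Here k_r−k_d = 1.567 d⁻¹ and 1 − D₀(k_r−k_d)/(k_d L₀) = 1 − 0.763×1.567/(0.373×31.0) = 0.8966, so
t_c = ln(5.201 × 0.8966) / 1.567 = 1.540 / 1.567 = 0.9826 d.
L(t_c) = L₀ e^(−k_d t_c) = 31.0 × 0.6932 = 21.49 mg/L, and at the critical point k_r D_c = k_d L, so D_c = (0.373/1.94) × 21.49 = 4.131 mg/L.
Minimum DO = C_s − D_c = 10.3 − 4.131 = 6.169 mg/L.
x_c = v t_c = 0.789 m/s × 0.9826 d × 86400 s/d = 66980 m ≈ 67.0 km.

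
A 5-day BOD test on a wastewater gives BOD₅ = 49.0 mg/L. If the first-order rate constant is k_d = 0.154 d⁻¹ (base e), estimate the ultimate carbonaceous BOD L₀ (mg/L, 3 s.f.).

L₀ ≈ 91.2 mg/L

BOD₅ = L₀(1 − e^(−5k_d)) ⇒ L₀ = BOD₅ / (1 − e^(−5×0.154))
= 49.0 / (1 − 0.4630) = 49.0 / 0.5370 = 91.25 mg/L.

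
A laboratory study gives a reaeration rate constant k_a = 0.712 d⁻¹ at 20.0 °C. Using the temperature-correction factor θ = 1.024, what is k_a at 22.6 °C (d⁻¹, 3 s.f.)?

k_a(T₂) = k_a(T₁) · θ^(T₂−T₁) = 0.712 × 1.024^(22.6−20.0)
= 0.712 × 1.024^2.60 = 0.712 × 1.064 = 0.7573 d⁻¹.

k_a ≈ 0.757 d⁻¹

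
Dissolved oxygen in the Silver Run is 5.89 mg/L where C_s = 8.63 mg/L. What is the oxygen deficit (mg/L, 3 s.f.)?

D = C_s − C = 8.63 − 5.89 = 2.74 mg/L.

D ≈ 2.74 mg/L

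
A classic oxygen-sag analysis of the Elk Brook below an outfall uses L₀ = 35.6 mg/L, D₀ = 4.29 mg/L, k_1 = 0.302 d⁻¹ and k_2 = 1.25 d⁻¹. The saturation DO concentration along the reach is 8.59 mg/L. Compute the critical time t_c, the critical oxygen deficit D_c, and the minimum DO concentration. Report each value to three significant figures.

With k_2/k_1 = 4.139 and 1 − D₀(k_2−k_1)/(k_1 L₀) = 0.6217,
t_c = ln(4.139 × 0.6217) / (1.25 − 0.302) = ln(2.573) / 0.9480 = 0.9452/0.9480 = 0.9971 d.
L(t_c) = L₀ e^(−k_1 t_c) = 35.6 × 0.7400 = 26.34 mg/L, and at the critical point k_2 D_c = k_1 L, so D_c = (0.302/1.25) × 26.34 = 6.365 mg/L.
Minimum DO = C_s − D_c = 8.59 − 6.365 = 2.225 mg/L.

t_c ≈ 0.997 d; D_c ≈ 6.36 mg/L; min DO ≈ 2.23 mg/L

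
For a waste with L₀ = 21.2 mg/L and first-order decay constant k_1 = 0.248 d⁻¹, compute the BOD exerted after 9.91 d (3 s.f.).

y ≈ 19.4 mg/L

y_t = L₀(1 − e^(−k_1 t)) = 21.2 × (1 − e^(−0.248×9.91))
= 21.2 × (1 − 0.08563) = 21.2 × 0.9144 = 19.38 mg/L.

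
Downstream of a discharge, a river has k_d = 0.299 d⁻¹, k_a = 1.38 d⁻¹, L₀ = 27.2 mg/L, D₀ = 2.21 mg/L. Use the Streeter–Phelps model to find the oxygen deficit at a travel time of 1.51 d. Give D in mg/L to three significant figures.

k_d L₀/(k_a−k_d) = 0.299×27.2/(1.38−0.299) = 8.133/1.081 = 7.523 mg/L.
e^(−k_d t) = e^(−0.299×1.510) = 0.6367; e^(−k_a t) = e^(−1.38×1.510) = 0.1245.
D = 7.523 × (0.6367 − 0.1245) + 2.21 × 0.1245 = 3.854 + 0.2750 = 4.129 mg/L.

D ≈ 4.13 mg/L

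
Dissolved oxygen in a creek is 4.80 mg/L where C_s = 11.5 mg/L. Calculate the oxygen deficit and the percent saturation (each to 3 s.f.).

D ≈ 6.70 mg/L; 41.7 % saturation

D = C_s − C = 11.5 − 4.80 = 6.70 mg/L.
% saturation = 4.80/11.5 × 100 = 41.7 %.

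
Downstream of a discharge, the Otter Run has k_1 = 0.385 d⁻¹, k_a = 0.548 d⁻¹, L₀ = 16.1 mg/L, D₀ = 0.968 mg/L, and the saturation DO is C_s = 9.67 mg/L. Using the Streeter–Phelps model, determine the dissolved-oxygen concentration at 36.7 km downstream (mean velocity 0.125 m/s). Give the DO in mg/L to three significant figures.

Travel time t = x/v = 36.7 km / (0.125 m/s) = 36700 m / 0.125 m/s = 293600 s = 3.398 d.
k_1 L₀/(k_a−k_1) = 0.385×16.1/(0.548−0.385) = 6.199/0.1630 = 38.03 mg/L.
e^(−k_1 t) = e^(−0.385×3.398) = 0.2703; e^(−k_a t) = e^(−0.548×3.398) = 0.1553.
D = 38.03 × (0.2703 − 0.1553) + 0.968 × 0.1553 = 4.371 + 0.1504 = 4.522 mg/L.
DO = C_s − D = 9.67 − 4.522 = 5.148 mg/L.

DO ≈ 5.15 mg/L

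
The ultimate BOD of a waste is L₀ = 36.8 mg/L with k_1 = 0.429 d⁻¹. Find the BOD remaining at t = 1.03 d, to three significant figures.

L ≈ 23.7 mg/L

L_t = L₀ e^(−k_1 t) = 36.8 × e^(−0.429×1.03) = 36.8 × 0.6428 = 23.66 mg/L.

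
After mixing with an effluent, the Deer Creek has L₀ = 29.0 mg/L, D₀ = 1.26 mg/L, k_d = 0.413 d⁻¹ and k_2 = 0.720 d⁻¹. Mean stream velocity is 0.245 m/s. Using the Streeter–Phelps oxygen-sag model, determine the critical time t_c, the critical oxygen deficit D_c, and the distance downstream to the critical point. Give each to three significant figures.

With k_2/k_d = 1.743 and 1 − D₀(k_2−k_d)/(k_d L₀) = 0.9677,
t_c = ln(1.743 × 0.9677) / (0.720 − 0.413) = ln(1.687) / 0.3070 = 0.5230/0.3070 = 1.703 d.
D_c = (k_d/k_2) L₀ e^(−k_d t_c) = (0.413/0.720) × 29.0 × e^(−0.413×1.703) = 0.5736 × 29.0 × 0.4948 = 8.231 mg/L.
x_c = v t_c = 0.245 m/s × 1.703 d × 86400 s/d = 36060 m ≈ 36.1 km.

t_c ≈ 1.70 d; D_c ≈ 8.23 mg/L; x_c ≈ 36.1 km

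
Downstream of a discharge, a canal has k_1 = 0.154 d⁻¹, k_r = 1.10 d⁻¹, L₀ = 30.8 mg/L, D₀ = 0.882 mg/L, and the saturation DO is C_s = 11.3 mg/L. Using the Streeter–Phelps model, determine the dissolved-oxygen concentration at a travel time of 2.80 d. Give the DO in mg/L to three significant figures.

DO ≈ 8.23 mg/L

k_1 L₀/(k_r−k_1) = 0.154×30.8/(1.10−0.154) = 4.743/0.9460 = 5.014 mg/L.
e^(−k_1 t) = e^(−0.154×2.800) = 0.6497; e^(−k_r t) = e^(−1.10×2.800) = 0.04596.
D = 5.014 × (0.6497 − 0.04596) + 0.882 × 0.04596 = 3.027 + 0.04054 = 3.068 mg/L.
DO = C_s − D = 11.3 − 3.068 = 8.232 mg/L.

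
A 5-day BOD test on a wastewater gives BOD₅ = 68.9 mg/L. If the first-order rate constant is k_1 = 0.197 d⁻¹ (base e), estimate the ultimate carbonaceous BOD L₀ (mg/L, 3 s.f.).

L₀ ≈ 110 mg/L

BOD₅ = L₀(1 − e^(−5k_1)) ⇒ L₀ = BOD₅ / (1 − e^(−5×0.197))
= 68.9 / (1 − 0.3734) = 68.9 / 0.6266 = 110.0 mg/L.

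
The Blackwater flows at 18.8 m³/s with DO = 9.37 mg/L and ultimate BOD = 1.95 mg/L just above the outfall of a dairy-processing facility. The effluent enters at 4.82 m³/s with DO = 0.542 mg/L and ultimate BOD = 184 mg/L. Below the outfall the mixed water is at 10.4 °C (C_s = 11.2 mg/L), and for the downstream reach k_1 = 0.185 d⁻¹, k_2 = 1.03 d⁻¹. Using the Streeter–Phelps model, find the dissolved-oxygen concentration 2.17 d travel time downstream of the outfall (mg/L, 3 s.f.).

Mixed DO = (18.8×9.37 + 4.82×0.542)/(18.8+4.82) = 178.8/23.62 = 7.569 mg/L.
Mixed L₀ = (18.8×1.95 + 4.82×184)/(23.62) = 923.5/23.62 = 39.10 mg/L.
Initial deficit D₀ = C_s − DO₀ = 11.2 − 7.569 = 3.631 mg/L.
D(2.17) = [0.185×39.10/(1.03−0.185)](e^(−0.185×2.17) − e^(−1.03×2.17)) + 3.631 e^(−1.03×2.17)
= 8.560 × (0.6693 − 0.1070) + 3.631 × 0.1070 = 5.203 mg/L.
DO = 11.2 − 5.203 = 5.997 mg/L.

DO ≈ 6.00 mg/L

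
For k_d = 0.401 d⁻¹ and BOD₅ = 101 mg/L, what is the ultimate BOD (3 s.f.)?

L₀ ≈ 117 mg/L

BOD₅ = L₀(1 − e^(−5k_d)) ⇒ L₀ = BOD₅ / (1 − e^(−5×0.401))
= 101 / (1 − 0.1347) = 101 / 0.8653 = 116.7 mg/L.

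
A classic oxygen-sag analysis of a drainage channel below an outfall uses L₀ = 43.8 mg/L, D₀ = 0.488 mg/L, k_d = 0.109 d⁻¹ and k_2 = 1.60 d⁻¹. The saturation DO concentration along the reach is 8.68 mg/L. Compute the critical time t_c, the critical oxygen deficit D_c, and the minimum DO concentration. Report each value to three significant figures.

t_c = [1/(k_2−k_d)] ln[(k_2/k_d)(1 − D₀(k_2−k_d)/(k_d L₀))]
= [1/(1.60−0.109)] ln[(1.60/0.109)(1 − 0.488×1.491/(0.109×43.8))]
= (1/1.491) ln[14.68 × 0.8476] = 0.6707 × ln(12.44) = 0.6707 × 2.521 = 1.691 d.
D_c = (k_d/k_2) L₀ e^(−k_d t_c) = (0.109/1.60) × 43.8 × e^(−0.109×1.691) = 0.06812 × 43.8 × 0.8317 = 2.482 mg/L.
Minimum DO = C_s − D_c = 8.68 − 2.482 = 6.198 mg/L.

t_c ≈ 1.69 d; D_c ≈ 2.48 mg/L; min DO ≈ 6.20 mg/L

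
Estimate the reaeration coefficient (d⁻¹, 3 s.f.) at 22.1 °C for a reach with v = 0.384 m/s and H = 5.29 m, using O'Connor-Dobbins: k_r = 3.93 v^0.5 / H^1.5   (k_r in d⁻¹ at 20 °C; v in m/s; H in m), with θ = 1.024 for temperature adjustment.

k_r ≈ 0.210 d⁻¹

k_r(20) = 3.93 × 0.384^0.5 / 5.29^1.5 = 3.93 × 0.6197 / 12.17 = 0.2002 d⁻¹.
k_r(22.1) = 0.2002 × 1.024^(22.1−20) = 0.2002 × 1.051 = 0.2104 d⁻¹.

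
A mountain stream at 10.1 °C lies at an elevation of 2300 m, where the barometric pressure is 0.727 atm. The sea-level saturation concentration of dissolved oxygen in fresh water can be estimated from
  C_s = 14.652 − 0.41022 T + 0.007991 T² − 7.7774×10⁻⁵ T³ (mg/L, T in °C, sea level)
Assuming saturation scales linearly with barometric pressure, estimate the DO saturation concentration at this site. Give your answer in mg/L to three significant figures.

At sea level: C_s = 14.652 − 0.41022×10.1 + 0.007991×10.1² − 7.7774×10⁻⁵×10.1³ = 11.24 mg/L.
Pressure correction: C_s' = 11.24 × 0.727 = 8.174 mg/L.

C_s ≈ 8.17 mg/L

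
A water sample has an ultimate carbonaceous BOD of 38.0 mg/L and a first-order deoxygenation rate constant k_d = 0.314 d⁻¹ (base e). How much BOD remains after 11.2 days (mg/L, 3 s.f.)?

L ≈ 1.13 mg/L

L_t = L₀ e^(−k_d t) = 38.0 × e^(−0.314×11.2) = 38.0 × 0.02969 = 1.128 mg/L.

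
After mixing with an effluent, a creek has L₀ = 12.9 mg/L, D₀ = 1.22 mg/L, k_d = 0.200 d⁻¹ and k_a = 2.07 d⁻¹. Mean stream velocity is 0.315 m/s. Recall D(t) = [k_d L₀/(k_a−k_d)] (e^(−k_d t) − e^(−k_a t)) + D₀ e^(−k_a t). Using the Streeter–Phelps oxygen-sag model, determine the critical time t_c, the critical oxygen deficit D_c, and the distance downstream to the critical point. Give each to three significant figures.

At the critical point dD/dt = 0, so k_d L₀ e^(−k_d t) = k_a D. Substituting D(t) from the Streeter–Phelps equation and solving for t gives
t_c = ln[(k_a/k_d)(1 − D₀(k_a−k_d)/(k_d L₀))] / (k_a−k_d).
Here k_a−k_d = 1.870 d⁻¹ and 1 − D₀(k_a−k_d)/(k_d L₀) = 1 − 1.22×1.870/(0.200×12.9) = 0.1157, so
t_c = ln(10.35 × 0.1157) / 1.870 = 0.1805 / 1.870 = 0.09655 d.
L(t_c) = L₀ e^(−k_d t_c) = 12.9 × 0.9809 = 12.65 mg/L, and at the critical point k_a D_c = k_d L, so D_c = (0.200/2.07) × 12.65 = 1.223 mg/L.
x_c = v t_c = 0.315 m/s × 0.09655 d × 86400 s/d = 2628 m ≈ 2.63 km.

t_c ≈ 0.0965 d; D_c ≈ 1.22 mg/L; x_c ≈ 2.63 km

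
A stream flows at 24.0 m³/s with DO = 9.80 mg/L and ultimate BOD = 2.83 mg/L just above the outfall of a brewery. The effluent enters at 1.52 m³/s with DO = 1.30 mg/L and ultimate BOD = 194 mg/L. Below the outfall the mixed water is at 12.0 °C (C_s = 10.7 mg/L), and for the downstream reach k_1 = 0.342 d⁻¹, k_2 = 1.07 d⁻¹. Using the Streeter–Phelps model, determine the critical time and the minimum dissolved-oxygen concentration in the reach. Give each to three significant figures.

Mixed DO = (24.0×9.80 + 1.52×1.30)/(24.0+1.52) = 237.2/25.52 = 9.294 mg/L.
Mixed L₀ = (24.0×2.83 + 1.52×194)/(25.52) = 362.8/25.52 = 14.22 mg/L.
Initial deficit D₀ = C_s − DO₀ = 10.7 − 9.294 = 1.406 mg/L.
t_c = (1/0.7280) ln[(1.07/0.342)(1 − 1.406×0.7280/(0.342×14.22))] = 1.374 × ln(2.470) = 1.242 d.
D_c = (0.342/1.07) × 14.22 × e^(−0.342×1.242) = 0.3196 × 14.22 × 0.6539 = 2.971 mg/L.
Minimum DO = 10.7 − 2.971 = 7.729 mg/L.

t_c ≈ 1.24 d; minimum DO ≈ 7.73 mg/L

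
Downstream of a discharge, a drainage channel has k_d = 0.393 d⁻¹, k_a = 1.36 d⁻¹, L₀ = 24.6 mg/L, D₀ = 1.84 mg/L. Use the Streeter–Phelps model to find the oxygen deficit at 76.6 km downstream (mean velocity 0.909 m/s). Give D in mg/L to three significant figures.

D ≈ 4.65 mg/L

Travel time t = x/v = 76.6 km / (0.909 m/s) = 76600 m / 0.909 m/s = 84270 s = 0.9753 d.
k_d L₀/(k_a−k_d) = 0.393×24.6/(1.36−0.393) = 9.668/0.9670 = 9.998 mg/L.
e^(−k_d t) = e^(−0.393×0.9753) = 0.6816; e^(−k_a t) = e^(−1.36×0.9753) = 0.2654.
D = 9.998 × (0.6816 − 0.2654) + 1.84 × 0.2654 = 4.161 + 0.4884 = 4.649 mg/L.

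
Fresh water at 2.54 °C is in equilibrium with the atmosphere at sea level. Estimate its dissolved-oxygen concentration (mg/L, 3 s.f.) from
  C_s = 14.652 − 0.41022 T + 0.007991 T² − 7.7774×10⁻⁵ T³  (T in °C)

C_s = 14.652 − 0.41022×2.54 + 0.007991×2.54² − 7.7774×10⁻⁵×2.54³ = 13.66 mg/L.

C_s ≈ 13.7 mg/L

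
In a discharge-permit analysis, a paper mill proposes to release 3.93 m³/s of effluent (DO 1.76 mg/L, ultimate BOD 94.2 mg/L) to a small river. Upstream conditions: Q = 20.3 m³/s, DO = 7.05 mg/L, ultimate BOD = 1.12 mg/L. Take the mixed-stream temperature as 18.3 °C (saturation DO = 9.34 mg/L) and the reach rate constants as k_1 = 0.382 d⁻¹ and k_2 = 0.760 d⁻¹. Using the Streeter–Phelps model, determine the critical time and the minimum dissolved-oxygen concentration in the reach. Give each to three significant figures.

Mixed DO = (20.3×7.05 + 3.93×1.76)/(20.3+3.93) = 150.0/24.23 = 6.192 mg/L.
Mixed L₀ = (20.3×1.12 + 3.93×94.2)/(24.23) = 392.9/24.23 = 16.22 mg/L.
Initial deficit D₀ = C_s − DO₀ = 9.34 − 6.192 = 3.148 mg/L.
t_c = (1/0.3780) ln[(0.760/0.382)(1 − 3.148×0.3780/(0.382×16.22))] = 2.646 × ln(1.607) = 1.256 d.
D_c = (0.382/0.760) × 16.22 × e^(−0.382×1.256) = 0.5026 × 16.22 × 0.6190 = 5.046 mg/L.
Minimum DO = 9.34 − 5.046 = 4.294 mg/L.

t_c ≈ 1.26 d; minimum DO ≈ 4.29 mg/L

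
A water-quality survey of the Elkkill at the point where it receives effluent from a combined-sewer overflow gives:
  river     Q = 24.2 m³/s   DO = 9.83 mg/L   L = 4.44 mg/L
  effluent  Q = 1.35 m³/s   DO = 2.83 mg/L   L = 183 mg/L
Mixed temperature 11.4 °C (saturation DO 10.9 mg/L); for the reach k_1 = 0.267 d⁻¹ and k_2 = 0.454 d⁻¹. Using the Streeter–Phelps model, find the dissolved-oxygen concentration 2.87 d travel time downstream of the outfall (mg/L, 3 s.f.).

DO ≈ 6.69 mg/L

Mixed DO = (24.2×9.83 + 1.35×2.83)/(24.2+1.35) = 241.7/25.55 = 9.460 mg/L.
Mixed L₀ = (24.2×4.44 + 1.35×183)/(25.55) = 354.5/25.55 = 13.87 mg/L.
Initial deficit D₀ = C_s − DO₀ = 10.9 − 9.460 = 1.440 mg/L.
D(2.87) = [0.267×13.87/(0.454−0.267)](e^(−0.267×2.87) − e^(−0.454×2.87)) + 1.440 e^(−0.454×2.87)
= 19.81 × (0.4647 − 0.2717) + 1.440 × 0.2717 = 4.215 mg/L.
DO = 10.9 − 4.215 = 6.685 mg/L.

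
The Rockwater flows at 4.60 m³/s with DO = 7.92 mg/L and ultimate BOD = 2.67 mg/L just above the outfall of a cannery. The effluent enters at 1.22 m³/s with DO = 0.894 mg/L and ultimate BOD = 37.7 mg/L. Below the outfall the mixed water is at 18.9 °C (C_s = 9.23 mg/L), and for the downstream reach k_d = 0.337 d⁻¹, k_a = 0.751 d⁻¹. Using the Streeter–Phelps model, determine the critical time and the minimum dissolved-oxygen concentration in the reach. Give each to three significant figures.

Mixed DO = (4.60×7.92 + 1.22×0.894)/(4.60+1.22) = 37.52/5.820 = 6.447 mg/L.
Mixed L₀ = (4.60×2.67 + 1.22×37.7)/(5.820) = 58.28/5.820 = 10.01 mg/L.
Initial deficit D₀ = C_s − DO₀ = 9.23 − 6.447 = 2.783 mg/L.
t_c = (1/0.4140) ln[(0.751/0.337)(1 − 2.783×0.4140/(0.337×10.01))] = 2.415 × ln(1.468) = 0.9267 d.
D_c = (0.337/0.751) × 10.01 × e^(−0.337×0.9267) = 0.4487 × 10.01 × 0.7318 = 3.288 mg/L.
Minimum DO = 9.23 − 3.288 = 5.942 mg/L.

t_c ≈ 0.927 d; minimum DO ≈ 5.94 mg/L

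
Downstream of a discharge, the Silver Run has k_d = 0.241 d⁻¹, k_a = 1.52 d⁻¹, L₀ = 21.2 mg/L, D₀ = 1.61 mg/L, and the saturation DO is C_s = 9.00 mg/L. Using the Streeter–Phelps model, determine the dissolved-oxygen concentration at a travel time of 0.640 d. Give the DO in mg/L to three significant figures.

k_d L₀/(k_a−k_d) = 0.241×21.2/(1.52−0.241) = 5.109/1.279 = 3.995 mg/L.
e^(−k_d t) = e^(−0.241×0.6400) = 0.8571; e^(−k_a t) = e^(−1.52×0.6400) = 0.3780.
D = 3.995 × (0.8571 − 0.3780) + 1.61 × 0.3780 = 1.914 + 0.6086 = 2.522 mg/L.
DO = C_s − D = 9.00 − 2.522 = 6.478 mg/L.

DO ≈ 6.48 mg/L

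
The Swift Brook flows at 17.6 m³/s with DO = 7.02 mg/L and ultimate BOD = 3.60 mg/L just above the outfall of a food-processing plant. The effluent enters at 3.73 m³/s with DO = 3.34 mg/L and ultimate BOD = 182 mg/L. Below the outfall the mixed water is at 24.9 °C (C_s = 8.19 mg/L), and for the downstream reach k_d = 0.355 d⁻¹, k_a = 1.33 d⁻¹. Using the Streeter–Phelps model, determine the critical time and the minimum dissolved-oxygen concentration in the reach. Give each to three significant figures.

t_c ≈ 1.20 d; minimum DO ≈ 2.12 mg/L

Mixed DO = (17.6×7.02 + 3.73×3.34)/(17.6+3.73) = 136.0/21.33 = 6.376 mg/L.
Mixed L₀ = (17.6×3.60 + 3.73×182)/(21.33) = 742.2/21.33 = 34.80 mg/L.
Initial deficit D₀ = C_s − DO₀ = 8.19 − 6.376 = 1.814 mg/L.
t_c = (1/0.9750) ln[(1.33/0.355)(1 − 1.814×0.9750/(0.355×34.80))] = 1.026 × ln(3.210) = 1.196 d.
D_c = (0.355/1.33) × 34.80 × e^(−0.355×1.196) = 0.2669 × 34.80 × 0.6540 = 6.074 mg/L.
Minimum DO = 8.19 − 6.074 = 2.116 mg/L.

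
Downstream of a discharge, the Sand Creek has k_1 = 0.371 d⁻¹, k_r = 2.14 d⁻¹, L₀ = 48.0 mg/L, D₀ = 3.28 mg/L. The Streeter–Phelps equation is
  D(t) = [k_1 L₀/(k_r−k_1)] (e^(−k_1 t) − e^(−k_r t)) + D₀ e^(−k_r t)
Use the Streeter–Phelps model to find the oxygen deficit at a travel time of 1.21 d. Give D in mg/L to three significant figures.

D ≈ 5.92 mg/L

k_1 L₀/(k_r−k_1) = 0.371×48.0/(2.14−0.371) = 17.81/1.769 = 10.07 mg/L.
e^(−k_1 t) = e^(−0.371×1.210) = 0.6383; e^(−k_r t) = e^(−2.14×1.210) = 0.07507.
D = 10.07 × (0.6383 − 0.07507) + 3.28 × 0.07507 = 5.670 + 0.2462 = 5.916 mg/L.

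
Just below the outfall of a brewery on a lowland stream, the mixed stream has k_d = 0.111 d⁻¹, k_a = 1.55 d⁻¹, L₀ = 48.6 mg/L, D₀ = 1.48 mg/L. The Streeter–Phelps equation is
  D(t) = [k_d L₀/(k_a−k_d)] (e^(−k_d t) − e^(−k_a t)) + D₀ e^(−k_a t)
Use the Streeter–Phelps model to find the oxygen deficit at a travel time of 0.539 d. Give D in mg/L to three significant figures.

k_d L₀/(k_a−k_d) = 0.111×48.6/(1.55−0.111) = 5.395/1.439 = 3.749 mg/L.
e^(−k_d t) = e^(−0.111×0.5390) = 0.9419; e^(−k_a t) = e^(−1.55×0.5390) = 0.4337.
D = 3.749 × (0.9419 − 0.4337) + 1.48 × 0.4337 = 1.905 + 0.6418 = 2.547 mg/L.

D ≈ 2.55 mg/L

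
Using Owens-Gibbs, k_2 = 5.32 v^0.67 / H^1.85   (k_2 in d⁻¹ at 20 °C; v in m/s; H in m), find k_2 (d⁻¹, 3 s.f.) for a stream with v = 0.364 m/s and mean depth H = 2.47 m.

k_2 = 5.32 × 0.364^0.67 / 2.47^1.85 = 5.32 × 0.5081 / 5.327 = 0.5074 d⁻¹.

k_2 ≈ 0.507 d⁻¹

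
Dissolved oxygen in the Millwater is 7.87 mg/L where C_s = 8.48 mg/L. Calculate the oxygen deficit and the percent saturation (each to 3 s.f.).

D = C_s − C = 8.48 − 7.87 = 0.610 mg/L.
% saturation = 7.87/8.48 × 100 = 92.8 %.

D ≈ 0.610 mg/L; 92.8 % saturation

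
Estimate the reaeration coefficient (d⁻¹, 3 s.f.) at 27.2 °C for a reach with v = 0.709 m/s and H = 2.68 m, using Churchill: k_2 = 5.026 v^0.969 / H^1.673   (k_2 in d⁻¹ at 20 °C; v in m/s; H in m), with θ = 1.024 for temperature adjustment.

k_2(20) = 5.026 × 0.709^0.969 / 2.68^1.673 = 5.026 × 0.7166 / 5.203 = 0.6922 d⁻¹.
k_2(27.2) = 0.6922 × 1.024^(27.2−20) = 0.6922 × 1.186 = 0.8211 d⁻¹.

k_2 ≈ 0.821 d⁻¹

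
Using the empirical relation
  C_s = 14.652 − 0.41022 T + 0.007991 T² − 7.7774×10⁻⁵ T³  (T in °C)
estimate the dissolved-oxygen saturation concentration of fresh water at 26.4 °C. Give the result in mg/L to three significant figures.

C_s = 14.652 − 0.41022×26.4 + 0.007991×26.4² − 7.7774×10⁻⁵×26.4³ = 7.961 mg/L.

C_s ≈ 7.96 mg/L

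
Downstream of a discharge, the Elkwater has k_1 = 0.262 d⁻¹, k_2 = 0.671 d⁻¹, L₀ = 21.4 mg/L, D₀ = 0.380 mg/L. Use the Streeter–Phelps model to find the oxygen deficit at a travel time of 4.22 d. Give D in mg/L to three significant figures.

D ≈ 3.75 mg/L

k_1 L₀/(k_2−k_1) = 0.262×21.4/(0.671−0.262) = 5.607/0.4090 = 13.71 mg/L.
e^(−k_1 t) = e^(−0.262×4.220) = 0.3310; e^(−k_2 t) = e^(−0.671×4.220) = 0.05892.
D = 13.71 × (0.3310 − 0.05892) + 0.380 × 0.05892 = 3.730 + 0.02239 = 3.752 mg/L.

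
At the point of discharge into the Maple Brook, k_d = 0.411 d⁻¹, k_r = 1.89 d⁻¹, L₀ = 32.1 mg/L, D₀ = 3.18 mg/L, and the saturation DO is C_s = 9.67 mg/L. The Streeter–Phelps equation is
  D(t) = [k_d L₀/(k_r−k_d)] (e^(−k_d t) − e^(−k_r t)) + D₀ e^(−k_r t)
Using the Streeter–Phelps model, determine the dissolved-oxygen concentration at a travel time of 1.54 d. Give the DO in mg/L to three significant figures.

k_d L₀/(k_r−k_d) = 0.411×32.1/(1.89−0.411) = 13.19/1.479 = 8.920 mg/L.
e^(−k_d t) = e^(−0.411×1.540) = 0.5310; e^(−k_r t) = e^(−1.89×1.540) = 0.05444.
D = 8.920 × (0.5310 − 0.05444) + 3.18 × 0.05444 = 4.251 + 0.1731 = 4.424 mg/L.
DO = C_s − D = 9.67 − 4.424 = 5.246 mg/L.

DO ≈ 5.25 mg/L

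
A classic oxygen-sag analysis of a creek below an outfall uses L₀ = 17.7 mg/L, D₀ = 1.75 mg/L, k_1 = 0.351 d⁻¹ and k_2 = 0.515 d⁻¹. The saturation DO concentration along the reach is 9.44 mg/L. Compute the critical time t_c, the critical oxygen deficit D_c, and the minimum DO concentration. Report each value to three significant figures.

t_c ≈ 2.05 d; D_c ≈ 5.88 mg/L; min DO ≈ 3.56 mg/L

At the critical point dD/dt = 0, so k_1 L₀ e^(−k_1 t) = k_2 D. Substituting D(t) from the Streeter–Phelps equation and solving for t gives
t_c = ln[(k_2/k_1)(1 − D₀(k_2−k_1)/(k_1 L₀))] / (k_2−k_1).
Here k_2−k_1 = 0.1640 d⁻¹ and 1 − D₀(k_2−k_1)/(k_1 L₀) = 1 − 1.75×0.1640/(0.351×17.7) = 0.9538, so
t_c = ln(1.467 × 0.9538) / 0.1640 = 0.3361 / 0.1640 = 2.049 d.
D_c = (k_1/k_2) L₀ e^(−k_1 t_c) = (0.351/0.515) × 17.7 × e^(−0.351×2.049) = 0.6816 × 17.7 × 0.4871 = 5.876 mg/L.
Minimum DO = C_s − D_c = 9.44 − 5.876 = 3.564 mg/L.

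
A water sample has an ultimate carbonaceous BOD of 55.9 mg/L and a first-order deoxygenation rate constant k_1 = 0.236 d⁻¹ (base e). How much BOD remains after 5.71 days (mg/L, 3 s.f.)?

L_t = L₀ e^(−k_1 t) = 55.9 × e^(−0.236×5.71) = 55.9 × 0.2599 = 14.53 mg/L.

L ≈ 14.5 mg/L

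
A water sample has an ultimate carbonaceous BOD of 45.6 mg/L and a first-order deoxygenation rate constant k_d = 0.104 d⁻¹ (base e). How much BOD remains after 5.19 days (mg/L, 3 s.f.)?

L_t = L₀ e^(−k_d t) = 45.6 × e^(−0.104×5.19) = 45.6 × 0.5829 = 26.58 mg/L.

L ≈ 26.6 mg/L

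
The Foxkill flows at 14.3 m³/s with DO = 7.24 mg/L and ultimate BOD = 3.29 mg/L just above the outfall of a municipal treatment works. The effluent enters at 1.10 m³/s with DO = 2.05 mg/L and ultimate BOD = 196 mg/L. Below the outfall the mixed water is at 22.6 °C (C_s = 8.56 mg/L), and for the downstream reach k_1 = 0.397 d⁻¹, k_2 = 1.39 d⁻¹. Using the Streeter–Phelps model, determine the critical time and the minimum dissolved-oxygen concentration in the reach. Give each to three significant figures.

t_c ≈ 0.975 d; minimum DO ≈ 5.25 mg/L

Mixed DO = (14.3×7.24 + 1.10×2.05)/(14.3+1.10) = 105.8/15.40 = 6.869 mg/L.
Mixed L₀ = (14.3×3.29 + 1.10×196)/(15.40) = 262.6/15.40 = 17.06 mg/L.
Initial deficit D₀ = C_s − DO₀ = 8.56 − 6.869 = 1.691 mg/L.
t_c = (1/0.9930) ln[(1.39/0.397)(1 − 1.691×0.9930/(0.397×17.06))] = 1.007 × ln(2.633) = 0.9750 d.
D_c = (0.397/1.39) × 17.06 × e^(−0.397×0.9750) = 0.2856 × 17.06 × 0.6790 = 3.308 mg/L.
Minimum DO = 8.56 − 3.308 = 5.252 mg/L.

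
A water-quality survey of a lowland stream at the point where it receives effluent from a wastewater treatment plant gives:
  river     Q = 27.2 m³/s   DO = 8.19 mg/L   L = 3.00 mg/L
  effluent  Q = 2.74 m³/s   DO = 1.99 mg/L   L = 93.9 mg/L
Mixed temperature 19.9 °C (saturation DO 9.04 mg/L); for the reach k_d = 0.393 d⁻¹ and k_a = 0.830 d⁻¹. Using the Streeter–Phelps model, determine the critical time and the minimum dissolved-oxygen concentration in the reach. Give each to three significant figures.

t_c ≈ 1.37 d; minimum DO ≈ 5.91 mg/L

Mixed DO = (27.2×8.19 + 2.74×1.99)/(27.2+2.74) = 228.2/29.94 = 7.623 mg/L.
Mixed L₀ = (27.2×3.00 + 2.74×93.9)/(29.94) = 338.9/29.94 = 11.32 mg/L.
Initial deficit D₀ = C_s − DO₀ = 9.04 − 7.623 = 1.417 mg/L.
t_c = (1/0.4370) ln[(0.830/0.393)(1 − 1.417×0.4370/(0.393×11.32))] = 2.288 × ln(1.818) = 1.368 d.
D_c = (0.393/0.830) × 11.32 × e^(−0.393×1.368) = 0.4735 × 11.32 × 0.5842 = 3.131 mg/L.
Minimum DO = 9.04 − 3.131 = 5.909 mg/L.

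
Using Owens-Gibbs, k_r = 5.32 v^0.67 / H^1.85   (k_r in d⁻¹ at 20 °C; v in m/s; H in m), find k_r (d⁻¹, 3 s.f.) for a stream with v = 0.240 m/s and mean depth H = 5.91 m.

k_r = 5.32 × 0.240^0.67 / 5.91^1.85 = 5.32 × 0.3844 / 26.76 = 0.07642 d⁻¹.

k_r ≈ 0.0764 d⁻¹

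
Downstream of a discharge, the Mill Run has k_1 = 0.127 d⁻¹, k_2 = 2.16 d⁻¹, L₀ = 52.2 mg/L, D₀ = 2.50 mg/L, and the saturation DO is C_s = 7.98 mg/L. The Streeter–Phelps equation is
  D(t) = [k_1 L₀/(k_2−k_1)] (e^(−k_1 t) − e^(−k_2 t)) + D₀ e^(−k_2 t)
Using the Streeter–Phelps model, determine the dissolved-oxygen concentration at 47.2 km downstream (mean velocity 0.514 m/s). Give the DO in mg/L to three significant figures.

Travel time t = x/v = 47.2 km / (0.514 m/s) = 47200 m / 0.514 m/s = 91830 s = 1.063 d.
k_1 L₀/(k_2−k_1) = 0.127×52.2/(2.16−0.127) = 6.629/2.033 = 3.261 mg/L.
e^(−k_1 t) = e^(−0.127×1.063) = 0.8737; e^(−k_2 t) = e^(−2.16×1.063) = 0.1007.
D = 3.261 × (0.8737 − 0.1007) + 2.50 × 0.1007 = 2.521 + 0.2517 = 2.773 mg/L.
DO = C_s − D = 7.98 − 2.773 = 5.207 mg/L.

DO ≈ 5.21 mg/L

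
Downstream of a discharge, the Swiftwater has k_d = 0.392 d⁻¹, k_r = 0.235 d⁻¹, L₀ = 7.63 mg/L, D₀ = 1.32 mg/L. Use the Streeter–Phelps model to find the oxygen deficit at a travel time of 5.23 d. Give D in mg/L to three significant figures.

D ≈ 3.51 mg/L

k_d L₀/(k_r−k_d) = 0.392×7.63/(0.235−0.392) = 2.991/-0.1570 = -19.05 mg/L.
e^(−k_d t) = e^(−0.392×5.230) = 0.1287; e^(−k_r t) = e^(−0.235×5.230) = 0.2926.
D = -19.05 × (0.1287 − 0.2926) + 1.32 × 0.2926 = 3.122 + 0.3862 = 3.508 mg/L.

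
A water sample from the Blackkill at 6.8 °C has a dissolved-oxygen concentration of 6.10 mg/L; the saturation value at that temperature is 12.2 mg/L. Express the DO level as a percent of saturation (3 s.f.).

% saturation = C/C_s × 100 = 6.10/12.2 × 100 = 50.0 %.

50.0 % saturation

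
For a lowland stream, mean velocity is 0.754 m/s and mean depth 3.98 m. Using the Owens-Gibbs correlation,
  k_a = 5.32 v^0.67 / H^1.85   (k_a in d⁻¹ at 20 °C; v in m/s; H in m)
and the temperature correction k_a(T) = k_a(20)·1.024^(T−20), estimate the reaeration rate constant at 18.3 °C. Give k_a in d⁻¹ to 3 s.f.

k_a(20) = 5.32 × 0.754^0.67 / 3.98^1.85 = 5.32 × 0.8276 / 12.88 = 0.3420 d⁻¹.
k_a(18.3) = 0.3420 × 1.024^(18.3−20) = 0.3420 × 0.9605 = 0.3284 d⁻¹.

k_a ≈ 0.328 d⁻¹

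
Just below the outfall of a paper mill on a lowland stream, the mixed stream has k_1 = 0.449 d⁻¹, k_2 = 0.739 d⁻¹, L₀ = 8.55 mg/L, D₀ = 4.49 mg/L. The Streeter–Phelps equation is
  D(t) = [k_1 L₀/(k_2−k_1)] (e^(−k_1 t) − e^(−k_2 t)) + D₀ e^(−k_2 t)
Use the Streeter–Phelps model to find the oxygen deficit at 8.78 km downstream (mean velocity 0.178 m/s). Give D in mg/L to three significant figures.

D ≈ 4.51 mg/L

Travel time t = x/v = 8.78 km / (0.178 m/s) = 8780 m / 0.178 m/s = 49330 s = 0.5709 d.
k_1 L₀/(k_2−k_1) = 0.449×8.55/(0.739−0.449) = 3.839/0.2900 = 13.24 mg/L.
e^(−k_1 t) = e^(−0.449×0.5709) = 0.7739; e^(−k_2 t) = e^(−0.739×0.5709) = 0.6558.
D = 13.24 × (0.7739 − 0.6558) + 4.49 × 0.6558 = 1.563 + 2.945 = 4.508 mg/L.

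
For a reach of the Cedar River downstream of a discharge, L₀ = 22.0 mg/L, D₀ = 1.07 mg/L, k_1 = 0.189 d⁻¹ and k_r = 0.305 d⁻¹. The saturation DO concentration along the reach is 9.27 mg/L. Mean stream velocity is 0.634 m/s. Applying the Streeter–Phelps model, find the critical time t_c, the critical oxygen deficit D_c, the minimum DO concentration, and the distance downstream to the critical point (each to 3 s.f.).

t_c ≈ 3.86 d; D_c ≈ 6.57 mg/L; min DO ≈ 2.70 mg/L; x_c ≈ 212 km

With k_r/k_1 = 1.614 and 1 − D₀(k_r−k_1)/(k_1 L₀) = 0.9701,
t_c = ln(1.614 × 0.9701) / (0.305 − 0.189) = ln(1.566) / 0.1160 = 0.4483/0.1160 = 3.864 d.
D_c = (k_1/k_r) L₀ e^(−k_1 t_c) = (0.189/0.305) × 22.0 × e^(−0.189×3.864) = 0.6197 × 22.0 × 0.4817 = 6.567 mg/L.
Minimum DO = C_s − D_c = 9.27 − 6.567 = 2.703 mg/L.
x_c = v t_c = 0.634 m/s × 3.864 d × 86400 s/d = 211700 m ≈ 212 km.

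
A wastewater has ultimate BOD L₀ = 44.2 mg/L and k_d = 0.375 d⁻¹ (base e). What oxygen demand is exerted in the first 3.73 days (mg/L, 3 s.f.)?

y_t = L₀(1 − e^(−k_d t)) = 44.2 × (1 − e^(−0.375×3.73))
= 44.2 × (1 − 0.2469) = 44.2 × 0.7531 = 33.29 mg/L.

y ≈ 33.3 mg/L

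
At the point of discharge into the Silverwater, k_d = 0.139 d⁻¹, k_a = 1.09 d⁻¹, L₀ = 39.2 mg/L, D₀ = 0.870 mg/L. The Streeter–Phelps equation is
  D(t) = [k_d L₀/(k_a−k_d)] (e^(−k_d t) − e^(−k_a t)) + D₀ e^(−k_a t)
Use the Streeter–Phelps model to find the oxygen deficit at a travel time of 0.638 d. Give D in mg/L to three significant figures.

k_d L₀/(k_a−k_d) = 0.139×39.2/(1.09−0.139) = 5.449/0.9510 = 5.730 mg/L.
e^(−k_d t) = e^(−0.139×0.6380) = 0.9151; e^(−k_a t) = e^(−1.09×0.6380) = 0.4989.
D = 5.730 × (0.9151 − 0.4989) + 0.870 × 0.4989 = 2.385 + 0.4340 = 2.819 mg/L.

D ≈ 2.82 mg/L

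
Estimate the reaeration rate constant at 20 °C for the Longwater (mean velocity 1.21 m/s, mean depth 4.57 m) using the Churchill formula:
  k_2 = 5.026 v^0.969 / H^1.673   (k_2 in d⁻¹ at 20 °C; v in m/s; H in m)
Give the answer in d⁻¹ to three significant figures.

k_2 ≈ 0.476 d⁻¹

k_2 = 5.026 × 1.21^0.969 / 4.57^1.673 = 5.026 × 1.203 / 12.71 = 0.4758 d⁻¹.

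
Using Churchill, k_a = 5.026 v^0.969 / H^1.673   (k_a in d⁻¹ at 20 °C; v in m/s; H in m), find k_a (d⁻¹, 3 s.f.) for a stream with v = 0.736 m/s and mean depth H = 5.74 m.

k_a = 5.026 × 0.736^0.969 / 5.74^1.673 = 5.026 × 0.7430 / 18.61 = 0.2007 d⁻¹.

k_a ≈ 0.201 d⁻¹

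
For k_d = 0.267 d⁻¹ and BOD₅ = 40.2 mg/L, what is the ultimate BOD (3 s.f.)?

BOD₅ = L₀(1 − e^(−5k_d)) ⇒ L₀ = BOD₅ / (1 − e^(−5×0.267))
= 40.2 / (1 − 0.2632) = 40.2 / 0.7368 = 54.56 mg/L.

L₀ ≈ 54.6 mg/L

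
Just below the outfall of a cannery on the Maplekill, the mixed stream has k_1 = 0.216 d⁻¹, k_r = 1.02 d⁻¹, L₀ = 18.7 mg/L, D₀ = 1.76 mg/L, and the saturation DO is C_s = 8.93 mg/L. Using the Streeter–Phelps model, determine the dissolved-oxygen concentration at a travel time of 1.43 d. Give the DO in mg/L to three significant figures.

DO ≈ 6.00 mg/L

k_1 L₀/(k_r−k_1) = 0.216×18.7/(1.02−0.216) = 4.039/0.8040 = 5.024 mg/L.
e^(−k_1 t) = e^(−0.216×1.430) = 0.7343; e^(−k_r t) = e^(−1.02×1.430) = 0.2326.
D = 5.024 × (0.7343 − 0.2326) + 1.76 × 0.2326 = 2.521 + 0.4093 = 2.930 mg/L.
DO = C_s − D = 8.93 − 2.930 = 6.000 mg/L.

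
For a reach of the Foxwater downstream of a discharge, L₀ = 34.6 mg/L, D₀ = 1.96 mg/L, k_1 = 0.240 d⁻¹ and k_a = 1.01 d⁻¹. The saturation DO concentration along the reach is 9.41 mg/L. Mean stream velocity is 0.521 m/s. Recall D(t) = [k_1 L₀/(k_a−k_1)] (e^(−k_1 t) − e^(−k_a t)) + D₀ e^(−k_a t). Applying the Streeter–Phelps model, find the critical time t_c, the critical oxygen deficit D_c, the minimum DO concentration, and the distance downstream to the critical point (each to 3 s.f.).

At the critical point dD/dt = 0, so k_1 L₀ e^(−k_1 t) = k_a D. Substituting D(t) from the Streeter–Phelps equation and solving for t gives
t_c = ln[(k_a/k_1)(1 − D₀(k_a−k_1)/(k_1 L₀))] / (k_a−k_1).
Here k_a−k_1 = 0.7700 d⁻¹ and 1 − D₀(k_a−k_1)/(k_1 L₀) = 1 − 1.96×0.7700/(0.240×34.6) = 0.8183, so
t_c = ln(4.208 × 0.8183) / 0.7700 = 1.236 / 0.7700 = 1.606 d.
L(t_c) = L₀ e^(−k_1 t_c) = 34.6 × 0.6802 = 23.53 mg/L, and at the critical point k_a D_c = k_1 L, so D_c = (0.240/1.01) × 23.53 = 5.592 mg/L.
Minimum DO = C_s − D_c = 9.41 − 5.592 = 3.818 mg/L.
x_c = v t_c = 0.521 m/s × 1.606 d × 86400 s/d = 72290 m ≈ 72.3 km.

t_c ≈ 1.61 d; D_c ≈ 5.59 mg/L; min DO ≈ 3.82 mg/L; x_c ≈ 72.3 km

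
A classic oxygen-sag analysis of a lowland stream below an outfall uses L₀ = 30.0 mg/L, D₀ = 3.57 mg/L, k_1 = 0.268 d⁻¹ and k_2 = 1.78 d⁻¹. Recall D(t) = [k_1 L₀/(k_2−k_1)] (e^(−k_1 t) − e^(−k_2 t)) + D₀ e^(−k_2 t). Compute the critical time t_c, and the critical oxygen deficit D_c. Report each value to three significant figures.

t_c ≈ 0.516 d; D_c ≈ 3.93 mg/L

t_c = [1/(k_2−k_1)] ln[(k_2/k_1)(1 − D₀(k_2−k_1)/(k_1 L₀))]
= [1/(1.78−0.268)] ln[(1.78/0.268)(1 − 3.57×1.512/(0.268×30.0))]
= (1/1.512) ln[6.642 × 0.3286] = 0.6614 × ln(2.183) = 0.6614 × 0.7805 = 0.5162 d.
L(t_c) = L₀ e^(−k_1 t_c) = 30.0 × 0.8708 = 26.12 mg/L, and at the critical point k_2 D_c = k_1 L, so D_c = (0.268/1.78) × 26.12 = 3.933 mg/L.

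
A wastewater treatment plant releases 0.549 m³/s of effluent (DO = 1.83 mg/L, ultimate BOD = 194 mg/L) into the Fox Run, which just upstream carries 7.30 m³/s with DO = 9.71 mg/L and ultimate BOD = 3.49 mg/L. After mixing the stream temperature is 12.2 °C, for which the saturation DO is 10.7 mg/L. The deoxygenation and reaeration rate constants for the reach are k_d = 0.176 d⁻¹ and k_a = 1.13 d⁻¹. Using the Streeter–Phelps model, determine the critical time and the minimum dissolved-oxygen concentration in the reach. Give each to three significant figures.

t_c ≈ 1.23 d; minimum DO ≈ 8.59 mg/L

Mixed DO = (7.30×9.71 + 0.549×1.83)/(7.30+0.549) = 71.89/7.849 = 9.159 mg/L.
Mixed L₀ = (7.30×3.49 + 0.549×194)/(7.849) = 132.0/7.849 = 16.82 mg/L.
Initial deficit D₀ = C_s − DO₀ = 10.7 − 9.159 = 1.541 mg/L.
t_c = (1/0.9540) ln[(1.13/0.176)(1 − 1.541×0.9540/(0.176×16.82))] = 1.048 × ln(3.231) = 1.229 d.
D_c = (0.176/1.13) × 16.82 × e^(−0.176×1.229) = 0.1558 × 16.82 × 0.8055 = 2.109 mg/L.
Minimum DO = 10.7 − 2.109 = 8.591 mg/L.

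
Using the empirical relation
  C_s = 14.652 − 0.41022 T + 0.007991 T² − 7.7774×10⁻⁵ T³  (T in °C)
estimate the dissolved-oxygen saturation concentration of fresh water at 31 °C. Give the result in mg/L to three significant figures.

C_s ≈ 7.30 mg/L

C_s = 14.652 − 0.41022×31 + 0.007991×31² − 7.7774×10⁻⁵×31³ = 7.298 mg/L.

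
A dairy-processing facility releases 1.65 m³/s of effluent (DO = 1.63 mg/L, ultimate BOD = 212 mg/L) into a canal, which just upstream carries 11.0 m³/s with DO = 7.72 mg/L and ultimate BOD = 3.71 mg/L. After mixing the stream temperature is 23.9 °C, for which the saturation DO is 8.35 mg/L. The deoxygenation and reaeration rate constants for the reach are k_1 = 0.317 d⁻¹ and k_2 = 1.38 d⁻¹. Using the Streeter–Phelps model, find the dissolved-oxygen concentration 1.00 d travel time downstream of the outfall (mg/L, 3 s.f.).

Mixed DO = (11.0×7.72 + 1.65×1.63)/(11.0+1.65) = 87.61/12.65 = 6.926 mg/L.
Mixed L₀ = (11.0×3.71 + 1.65×212)/(12.65) = 390.6/12.65 = 30.88 mg/L.
Initial deficit D₀ = C_s − DO₀ = 8.35 − 6.926 = 1.424 mg/L.
D(1.00) = [0.317×30.88/(1.38−0.317)](e^(−0.317×1.00) − e^(−1.38×1.00)) + 1.424 e^(−1.38×1.00)
= 9.208 × (0.7283 − 0.2516) + 1.424 × 0.2516 = 4.748 mg/L.
DO = 8.35 − 4.748 = 3.602 mg/L.

DO ≈ 3.60 mg/L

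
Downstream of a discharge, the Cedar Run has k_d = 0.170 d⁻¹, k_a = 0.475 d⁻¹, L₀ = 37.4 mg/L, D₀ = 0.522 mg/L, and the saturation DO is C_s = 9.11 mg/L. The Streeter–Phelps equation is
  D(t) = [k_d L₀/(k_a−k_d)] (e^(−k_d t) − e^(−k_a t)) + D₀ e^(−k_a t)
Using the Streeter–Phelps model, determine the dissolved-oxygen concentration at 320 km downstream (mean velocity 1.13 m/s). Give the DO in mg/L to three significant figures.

Travel time t = x/v = 320 km / (1.13 m/s) = 320000 m / 1.13 m/s = 283200 s = 3.278 d.
k_d L₀/(k_a−k_d) = 0.170×37.4/(0.475−0.170) = 6.358/0.3050 = 20.85 mg/L.
e^(−k_d t) = e^(−0.170×3.278) = 0.5728; e^(−k_a t) = e^(−0.475×3.278) = 0.2108.
D = 20.85 × (0.5728 − 0.2108) + 0.522 × 0.2108 = 7.547 + 0.1100 = 7.657 mg/L.
DO = C_s − D = 9.11 − 7.657 = 1.453 mg/L.

DO ≈ 1.45 mg/L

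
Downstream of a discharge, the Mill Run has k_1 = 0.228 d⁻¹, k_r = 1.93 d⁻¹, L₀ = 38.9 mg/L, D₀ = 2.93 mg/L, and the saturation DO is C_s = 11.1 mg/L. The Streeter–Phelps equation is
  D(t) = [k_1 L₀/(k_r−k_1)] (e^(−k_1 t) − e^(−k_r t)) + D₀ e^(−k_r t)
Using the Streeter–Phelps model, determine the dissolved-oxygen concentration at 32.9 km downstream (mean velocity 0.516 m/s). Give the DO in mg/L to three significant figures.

DO ≈ 7.24 mg/L

Travel time t = x/v = 32.9 km / (0.516 m/s) = 32900 m / 0.516 m/s = 63760 s = 0.7380 d.
k_1 L₀/(k_r−k_1) = 0.228×38.9/(1.93−0.228) = 8.869/1.702 = 5.211 mg/L.
e^(−k_1 t) = e^(−0.228×0.7380) = 0.8451; e^(−k_r t) = e^(−1.93×0.7380) = 0.2407.
D = 5.211 × (0.8451 − 0.2407) + 2.93 × 0.2407 = 3.150 + 0.7052 = 3.855 mg/L.
DO = C_s − D = 11.1 − 3.855 = 7.245 mg/L.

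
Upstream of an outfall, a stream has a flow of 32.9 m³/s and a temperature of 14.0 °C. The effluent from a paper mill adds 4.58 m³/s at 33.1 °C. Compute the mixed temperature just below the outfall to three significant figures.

16.3 °C

Flow-weighted mixing: C = (Q_r C_r + Q_w C_w)/(Q_r + Q_w)
= (32.9×14.0 + 4.58×33.1)/(32.9 + 4.58) = 612.2/37.48 = 16.33 °C.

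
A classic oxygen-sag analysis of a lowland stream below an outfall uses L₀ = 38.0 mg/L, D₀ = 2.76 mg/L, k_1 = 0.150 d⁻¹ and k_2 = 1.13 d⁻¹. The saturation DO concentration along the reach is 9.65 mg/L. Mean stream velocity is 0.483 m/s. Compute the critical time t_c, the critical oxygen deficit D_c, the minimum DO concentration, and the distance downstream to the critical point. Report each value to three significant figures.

t_c = [1/(k_2−k_1)] ln[(k_2/k_1)(1 − D₀(k_2−k_1)/(k_1 L₀))]
= [1/(1.13−0.150)] ln[(1.13/0.150)(1 − 2.76×0.9800/(0.150×38.0))]
= (1/0.9800) ln[7.533 × 0.5255] = 1.020 × ln(3.959) = 1.020 × 1.376 = 1.404 d.
D_c = (k_1/k_2) L₀ e^(−k_1 t_c) = (0.150/1.13) × 38.0 × e^(−0.150×1.404) = 0.1327 × 38.0 × 0.8101 = 4.086 mg/L.
Minimum DO = C_s − D_c = 9.65 − 4.086 = 5.564 mg/L.
x_c = v t_c = 0.483 m/s × 1.404 d × 86400 s/d = 58590 m ≈ 58.6 km.

t_c ≈ 1.40 d; D_c ≈ 4.09 mg/L; min DO ≈ 5.56 mg/L; x_c ≈ 58.6 km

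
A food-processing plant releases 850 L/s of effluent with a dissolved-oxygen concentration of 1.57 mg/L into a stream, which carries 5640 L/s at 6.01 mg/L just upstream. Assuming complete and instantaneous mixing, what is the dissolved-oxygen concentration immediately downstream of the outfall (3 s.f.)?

5.43 mg/L

Flow-weighted mixing: C = (Q_r C_r + Q_w C_w)/(Q_r + Q_w)
= (5640×6.01 + 850×1.57)/(5640 + 850) = 35230/6490 = 5.428 mg/L.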